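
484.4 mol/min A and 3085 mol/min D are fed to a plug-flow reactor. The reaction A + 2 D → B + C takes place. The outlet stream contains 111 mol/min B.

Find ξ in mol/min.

ξ = 111 mol/min

For B: n = n₀ + 1ξ → 111 = 0 + 1ξ, giving ξ = 111 mol/min.
Outlet amounts (n = n₀ + ν ξ):
  A: 484.4 − 1(111) = 373.4
  D: 3085 − 2(111) = 2863
  B: 0 + 1(111) = 111
  C: 0 + 1(111) = 111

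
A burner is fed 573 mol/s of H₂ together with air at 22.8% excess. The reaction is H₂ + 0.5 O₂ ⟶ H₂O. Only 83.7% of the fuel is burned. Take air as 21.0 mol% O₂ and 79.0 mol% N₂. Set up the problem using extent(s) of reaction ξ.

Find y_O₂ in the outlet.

Stoichiometric O₂ = 0.5 × 573 = 286.5 mol/s; O₂ fed = 286.5 × 1.228 = 351.8 mol/s.
N₂ fed = 351.8 × 79/21 = 1324 mol/s.
Fuel reacted = 0.837 × 573 → ξ = 479.6 mol/s.
Outlet (n = n₀ + ν ξ):
  H₂: 573 − 1(479.6) = 93.4
  O₂: 351.8 − 0.5(479.6) = 112
  N₂: 1324 (inert)
  H₂O: 0 + 1(479.6) = 479.6
Total out = 2009 mol/s; y_O₂ = 112 / 2009 = 0.05577.

0.0558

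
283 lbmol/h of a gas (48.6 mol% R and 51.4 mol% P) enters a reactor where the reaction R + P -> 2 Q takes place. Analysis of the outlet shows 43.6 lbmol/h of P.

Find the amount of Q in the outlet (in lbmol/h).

For P: n = n₀ − 1ξ → 43.6 = 145.5 − 1ξ, giving ξ = 101.9 lbmol/h.
Outlet amounts (n = n₀ + ν ξ):
  R: 137.5 − 1(101.9) = 35.68
  P: 145.5 − 1(101.9) = 43.6
  Q: 0 + 2(101.9) = 203.7

204 lbmol/h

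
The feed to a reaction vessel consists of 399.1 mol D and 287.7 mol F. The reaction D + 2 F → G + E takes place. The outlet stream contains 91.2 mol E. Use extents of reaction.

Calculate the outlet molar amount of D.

308 mol

For E: n = n₀ + 1ξ → 91.2 = 0 + 1ξ, giving ξ = 91.2 mol.
Outlet amounts (n = n₀ + ν ξ):
  D: 399.1 − 1(91.2) = 307.9
  F: 287.7 − 2(91.2) = 105.3
  G: 0 + 1(91.2) = 91.2
  E: 0 + 1(91.2) = 91.2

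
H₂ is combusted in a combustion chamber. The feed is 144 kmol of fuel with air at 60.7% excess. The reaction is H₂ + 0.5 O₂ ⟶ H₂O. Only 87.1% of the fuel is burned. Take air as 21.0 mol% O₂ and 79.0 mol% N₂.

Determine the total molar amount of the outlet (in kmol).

632 kmol

Stoichiometric O₂ = 0.5 × 144 = 72 kmol; O₂ fed = 72 × 1.607 = 115.7 kmol.
N₂ fed = 115.7 × 79/21 = 435.3 kmol.
Fuel reacted = 0.871 × 144 → ξ = 125.4 kmol.
Outlet (n = n₀ + ν ξ):
  H₂: 144 − 1(125.4) = 18.58
  O₂: 115.7 − 0.5(125.4) = 52.99
  N₂: 435.3 (inert)
  H₂O: 0 + 1(125.4) = 125.4
Total out = 18.58 + 52.99 + 435.3 + 125.4 = 632.3 kmol.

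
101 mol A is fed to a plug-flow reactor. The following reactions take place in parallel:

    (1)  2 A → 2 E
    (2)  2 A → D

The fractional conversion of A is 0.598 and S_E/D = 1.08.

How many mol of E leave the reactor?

21.2 mol

Conversion of A: A consumed = 0.598 × 101 = 60.4 mol = 2ξ₁ + 2ξ₂.
Selectivity: 2ξ₁ / (1ξ₂) = 1.08 → ξ₁ = 0.54 ξ₂.
Substitute: (2·0.54 + 2) ξ₂ = 60.4 → ξ₂ = 19.61 mol, ξ₁ = 10.59 mol.
Outlet amounts (n = n₀ + Σ ν·ξ):
  A: 101 − 2(10.59) − 2(19.61) = 40.6
  E: 0 + 2(10.59) = 21.18
  D: 0 + 1(19.61) = 19.61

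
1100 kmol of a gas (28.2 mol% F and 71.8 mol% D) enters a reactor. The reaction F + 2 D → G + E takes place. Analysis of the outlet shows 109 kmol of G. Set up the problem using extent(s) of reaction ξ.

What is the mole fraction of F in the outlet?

For G: n = n₀ + 1ξ → 109 = 0 + 1ξ, giving ξ = 109 kmol.
Outlet amounts (n = n₀ + ν ξ):
  F: 310.2 − 1(109) = 201.2
  D: 789.8 − 2(109) = 571.8
  G: 0 + 1(109) = 109
  E: 0 + 1(109) = 109
Total out = 991 kmol; y_F = 201.2 / 991 = 0.203.

0.203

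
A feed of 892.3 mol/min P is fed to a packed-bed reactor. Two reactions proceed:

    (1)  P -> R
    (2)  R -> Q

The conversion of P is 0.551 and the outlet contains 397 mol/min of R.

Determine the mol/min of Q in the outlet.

94.7 mol/min

Conversion of P: P consumed = 1ξ₁ = 0.551 × 892.3 → ξ₁ = 491.7 mol/min.
R balance: n_R = 0 + 1ξ₁ − 1ξ₂ = 397 → ξ₂ = (1·491.7 − 397)/1 = 94.66 mol/min.
Outlet amounts (n = n₀ + Σ ν·ξ):
  P: 892.3 − 1(491.7) = 400.6
  R: 0 + 1(491.7) − 1(94.66) = 397
  Q: 0 + 1(94.66) = 94.66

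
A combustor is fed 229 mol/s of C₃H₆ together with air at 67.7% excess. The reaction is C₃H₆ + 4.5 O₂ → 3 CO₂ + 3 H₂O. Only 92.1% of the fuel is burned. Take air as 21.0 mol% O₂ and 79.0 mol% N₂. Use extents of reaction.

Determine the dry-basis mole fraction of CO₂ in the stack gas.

Stoichiometric O₂ = 4.5 × 229 = 1030 mol/s; O₂ fed = 1030 × 1.677 = 1728 mol/s.
N₂ fed = 1728 × 79/21 = 6501 mol/s.
Fuel reacted = 0.921 × 229 → ξ = 210.9 mol/s.
Outlet (n = n₀ + ν ξ):
  C₃H₆: 229 − 1(210.9) = 18.09
  O₂: 1728 − 4.5(210.9) = 779.1
  N₂: 6501 (inert)
  CO₂: 0 + 3(210.9) = 632.7
  H₂O: 0 + 3(210.9) = 632.7
Dry total = 7931 mol/s; y_CO₂ (dry) = 632.7 / 7931 = 0.07978.

0.0798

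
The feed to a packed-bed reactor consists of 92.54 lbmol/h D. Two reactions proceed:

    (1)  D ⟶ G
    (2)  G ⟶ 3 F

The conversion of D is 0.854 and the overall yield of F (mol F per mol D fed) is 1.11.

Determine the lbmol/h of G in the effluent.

44.8 lbmol/h

Conversion of D: D consumed = 1ξ₁ = 0.854 × 92.54 → ξ₁ = 79.03 lbmol/h.
Yield of F: 3ξ₂ / 92.54 = 1.11 → ξ₂ = 34.24 lbmol/h.
Outlet amounts (n = n₀ + Σ ν·ξ):
  D: 92.54 − 1(79.03) = 13.51
  G: 0 + 1(79.03) − 1(34.24) = 44.79
  F: 0 + 3(34.24) = 102.7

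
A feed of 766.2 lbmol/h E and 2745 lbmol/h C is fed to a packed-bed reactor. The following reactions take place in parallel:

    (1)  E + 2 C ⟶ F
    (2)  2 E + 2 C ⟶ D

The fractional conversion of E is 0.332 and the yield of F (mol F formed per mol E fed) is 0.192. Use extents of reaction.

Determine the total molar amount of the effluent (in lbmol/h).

3060 lbmol/h

Yield of F: 1ξ₁ / 766.2 = 0.192 → ξ₁ = 147.1 lbmol/h.
Conversion of E: 1ξ₁ + 2ξ₂ = 0.332 × 766.2 = 254.4 → ξ₂ = 53.63 lbmol/h.
Outlet amounts (n = n₀ + Σ ν·ξ):
  E: 766.2 − 1(147.1) − 2(53.63) = 511.8
  C: 2745 − 2(147.1) − 2(53.63) = 2344
  F: 0 + 1(147.1) = 147.1
  D: 0 + 1(53.63) = 53.63
Total out = 511.8 + 2344 + 147.1 + 53.63 = 3056 lbmol/h.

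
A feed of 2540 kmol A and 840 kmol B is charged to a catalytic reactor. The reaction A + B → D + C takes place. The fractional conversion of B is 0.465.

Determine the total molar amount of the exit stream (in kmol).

B reacted = 0.465 × 840 = 390.6 kmol; ν_B = −1, so ξ = 390.6/1 = 390.6 kmol.
Outlet amounts (n = n₀ + ν ξ):
  A: 2540 − 1(390.6) = 2149
  B: 840 − 1(390.6) = 449.4
  D: 0 + 1(390.6) = 390.6
  C: 0 + 1(390.6) = 390.6
Total out = 2149 + 449.4 + 390.6 + 390.6 = 3380 kmol.

3380 kmol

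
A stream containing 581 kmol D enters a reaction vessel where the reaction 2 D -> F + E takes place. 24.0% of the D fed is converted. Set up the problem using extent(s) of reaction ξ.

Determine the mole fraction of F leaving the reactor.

0.12

D reacted = 0.24 × 581 = 139.4 kmol; ν_D = −2, so ξ = 139.4/2 = 69.72 kmol.
Outlet amounts (n = n₀ + ν ξ):
  D: 581 − 2(69.72) = 441.6
  F: 0 + 1(69.72) = 69.72
  E: 0 + 1(69.72) = 69.72
Total out = 581 kmol; y_F = 69.72 / 581 = 0.12.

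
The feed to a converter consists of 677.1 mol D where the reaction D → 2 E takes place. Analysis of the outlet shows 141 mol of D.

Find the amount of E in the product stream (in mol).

For D: n = n₀ − 1ξ → 141 = 677.1 − 1ξ, giving ξ = 536.1 mol.
Outlet amounts (n = n₀ + ν ξ):
  D: 677.1 − 1(536.1) = 141
  E: 0 + 2(536.1) = 1072

1070 mol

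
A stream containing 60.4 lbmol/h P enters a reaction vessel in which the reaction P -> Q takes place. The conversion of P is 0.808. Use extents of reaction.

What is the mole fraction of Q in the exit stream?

0.808

P reacted = 0.808 × 60.4 = 48.8 lbmol/h; ν_P = −1, so ξ = 48.8/1 = 48.8 lbmol/h.
Outlet amounts (n = n₀ + ν ξ):
  P: 60.4 − 1(48.8) = 11.6
  Q: 0 + 1(48.8) = 48.8
Total out = 60.4 lbmol/h; y_Q = 48.8 / 60.4 = 0.808.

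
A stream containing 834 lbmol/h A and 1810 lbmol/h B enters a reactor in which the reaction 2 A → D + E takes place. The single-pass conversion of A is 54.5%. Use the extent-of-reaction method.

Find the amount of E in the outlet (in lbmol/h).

A reacted = 0.545 × 834 = 454.5 lbmol/h; ν_A = −2, so ξ = 454.5/2 = 227.3 lbmol/h.
Outlet amounts (n = n₀ + ν ξ):
  A: 834 − 2(227.3) = 379.5
  D: 0 + 1(227.3) = 227.3
  E: 0 + 1(227.3) = 227.3
  B: 1810 (inert)

227 lbmol/h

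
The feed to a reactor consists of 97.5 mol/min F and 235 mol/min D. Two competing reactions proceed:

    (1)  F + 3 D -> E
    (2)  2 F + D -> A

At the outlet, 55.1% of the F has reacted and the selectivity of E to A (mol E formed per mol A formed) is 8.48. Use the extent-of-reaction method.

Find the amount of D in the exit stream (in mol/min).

Conversion of F: F consumed = 0.551 × 97.5 = 53.72 mol/min = 1ξ₁ + 2ξ₂.
Selectivity: 1ξ₁ / (1ξ₂) = 8.48 → ξ₁ = 8.48 ξ₂.
Substitute: (1·8.48 + 2) ξ₂ = 53.72 → ξ₂ = 5.126 mol/min, ξ₁ = 43.47 mol/min.
Outlet amounts (n = n₀ + Σ ν·ξ):
  F: 97.5 − 1(43.47) − 2(5.126) = 43.78
  D: 235 − 3(43.47) − 1(5.126) = 99.46
  E: 0 + 1(43.47) = 43.47
  A: 0 + 1(5.126) = 5.126

99.5 mol/min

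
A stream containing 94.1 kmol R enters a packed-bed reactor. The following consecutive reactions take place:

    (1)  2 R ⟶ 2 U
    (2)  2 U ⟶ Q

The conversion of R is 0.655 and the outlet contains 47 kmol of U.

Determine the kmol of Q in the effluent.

7.32 kmol

Conversion of R: R consumed = 2ξ₁ = 0.655 × 94.1 → ξ₁ = 30.82 kmol.
U balance: n_U = 0 + 2ξ₁ − 2ξ₂ = 47 → ξ₂ = (2·30.82 − 47)/2 = 7.318 kmol.
Outlet amounts (n = n₀ + Σ ν·ξ):
  R: 94.1 − 2(30.82) = 32.46
  U: 0 + 2(30.82) − 2(7.318) = 47
  Q: 0 + 1(7.318) = 7.318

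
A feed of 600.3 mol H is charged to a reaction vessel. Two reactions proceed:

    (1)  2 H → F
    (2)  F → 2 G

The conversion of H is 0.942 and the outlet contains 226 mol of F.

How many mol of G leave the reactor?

Conversion of H: H consumed = 2ξ₁ = 0.942 × 600.3 → ξ₁ = 282.7 mol.
F balance: n_F = 0 + 1ξ₁ − 1ξ₂ = 226 → ξ₂ = (1·282.7 − 226)/1 = 56.74 mol.
Outlet amounts (n = n₀ + Σ ν·ξ):
  H: 600.3 − 2(282.7) = 34.82
  F: 0 + 1(282.7) − 1(56.74) = 226
  G: 0 + 2(56.74) = 113.5

113 mol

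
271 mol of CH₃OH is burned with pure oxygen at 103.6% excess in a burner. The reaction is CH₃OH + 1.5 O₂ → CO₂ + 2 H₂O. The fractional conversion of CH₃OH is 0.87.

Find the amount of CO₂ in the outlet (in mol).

Stoichiometric O₂ = 1.5 × 271 = 406.5 mol; O₂ fed = 406.5 × 2.036 = 827.6 mol.
Fuel reacted = 0.87 × 271 → ξ = 235.8 mol.
Outlet (n = n₀ + ν ξ):
  CH₃OH: 271 − 1(235.8) = 35.23
  O₂: 827.6 − 1.5(235.8) = 474
  CO₂: 0 + 1(235.8) = 235.8
  H₂O: 0 + 2(235.8) = 471.5

236 mol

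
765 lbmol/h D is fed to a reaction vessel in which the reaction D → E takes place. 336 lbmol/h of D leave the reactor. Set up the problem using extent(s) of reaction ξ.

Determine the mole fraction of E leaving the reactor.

For D: n = n₀ − 1ξ → 336 = 765 − 1ξ, giving ξ = 429 lbmol/h.
Outlet amounts (n = n₀ + ν ξ):
  D: 765 − 1(429) = 336
  E: 0 + 1(429) = 429
Total out = 765 lbmol/h; y_E = 429 / 765 = 0.5608.

0.561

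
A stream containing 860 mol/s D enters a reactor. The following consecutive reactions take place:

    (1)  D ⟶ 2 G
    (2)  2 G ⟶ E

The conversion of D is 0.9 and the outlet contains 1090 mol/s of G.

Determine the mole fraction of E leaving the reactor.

0.163

Conversion of D: D consumed = 1ξ₁ = 0.9 × 860 → ξ₁ = 774 mol/s.
G balance: n_G = 0 + 2ξ₁ − 2ξ₂ = 1090 → ξ₂ = (2·774 − 1090)/2 = 229 mol/s.
Outlet amounts (n = n₀ + Σ ν·ξ):
  D: 860 − 1(774) = 86
  G: 0 + 2(774) − 2(229) = 1090
  E: 0 + 1(229) = 229
Total out = 1405 mol/s; y_E = 229 / 1405 = 0.163.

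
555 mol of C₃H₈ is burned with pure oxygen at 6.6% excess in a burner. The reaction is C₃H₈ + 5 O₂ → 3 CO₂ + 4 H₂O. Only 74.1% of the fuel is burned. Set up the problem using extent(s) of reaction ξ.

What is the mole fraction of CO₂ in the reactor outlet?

Stoichiometric O₂ = 5 × 555 = 2775 mol; O₂ fed = 2775 × 1.066 = 2958 mol.
Fuel reacted = 0.741 × 555 → ξ = 411.3 mol.
Outlet (n = n₀ + ν ξ):
  C₃H₈: 555 − 1(411.3) = 143.7
  O₂: 2958 − 5(411.3) = 901.9
  CO₂: 0 + 3(411.3) = 1234
  H₂O: 0 + 4(411.3) = 1645
Total out = 3924 mol; y_CO₂ = 1234 / 3924 = 0.3144.

0.314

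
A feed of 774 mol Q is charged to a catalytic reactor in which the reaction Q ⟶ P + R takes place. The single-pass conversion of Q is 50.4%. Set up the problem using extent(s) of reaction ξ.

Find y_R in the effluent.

Q reacted = 0.504 × 774 = 390.1 mol; ν_Q = −1, so ξ = 390.1/1 = 390.1 mol.
Outlet amounts (n = n₀ + ν ξ):
  Q: 774 − 1(390.1) = 383.9
  P: 0 + 1(390.1) = 390.1
  R: 0 + 1(390.1) = 390.1
Total out = 1164 mol; y_R = 390.1 / 1164 = 0.3351.

0.335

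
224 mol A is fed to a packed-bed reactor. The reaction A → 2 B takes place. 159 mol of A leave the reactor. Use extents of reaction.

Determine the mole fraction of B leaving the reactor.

For A: n = n₀ − 1ξ → 159 = 224 − 1ξ, giving ξ = 65 mol.
Outlet amounts (n = n₀ + ν ξ):
  A: 224 − 1(65) = 159
  B: 0 + 2(65) = 130
Total out = 289 mol; y_B = 130 / 289 = 0.4498.

0.45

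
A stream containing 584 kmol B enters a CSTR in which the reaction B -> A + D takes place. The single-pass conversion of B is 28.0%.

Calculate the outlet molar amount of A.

164 kmol

B reacted = 0.28 × 584 = 163.5 kmol; ν_B = −1, so ξ = 163.5/1 = 163.5 kmol.
Outlet amounts (n = n₀ + ν ξ):
  B: 584 − 1(163.5) = 420.5
  A: 0 + 1(163.5) = 163.5
  D: 0 + 1(163.5) = 163.5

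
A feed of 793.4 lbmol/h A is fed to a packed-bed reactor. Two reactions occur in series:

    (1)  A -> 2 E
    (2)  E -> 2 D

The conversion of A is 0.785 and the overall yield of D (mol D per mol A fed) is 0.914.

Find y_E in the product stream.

Conversion of A: A consumed = 1ξ₁ = 0.785 × 793.4 → ξ₁ = 622.8 lbmol/h.
Yield of D: 2ξ₂ / 793.4 = 0.914 → ξ₂ = 362.6 lbmol/h.
Outlet amounts (n = n₀ + Σ ν·ξ):
  A: 793.4 − 1(622.8) = 170.6
  E: 0 + 2(622.8) − 1(362.6) = 883.1
  D: 0 + 2(362.6) = 725.2
Total out = 1779 lbmol/h; y_E = 883.1 / 1779 = 0.4964.

0.496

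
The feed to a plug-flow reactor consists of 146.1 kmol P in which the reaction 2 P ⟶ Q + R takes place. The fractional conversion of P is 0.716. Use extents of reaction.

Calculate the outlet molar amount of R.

P reacted = 0.716 × 146.1 = 104.6 kmol; ν_P = −2, so ξ = 104.6/2 = 52.3 kmol.
Outlet amounts (n = n₀ + ν ξ):
  P: 146.1 − 2(52.3) = 41.49
  Q: 0 + 1(52.3) = 52.3
  R: 0 + 1(52.3) = 52.3

52.3 kmol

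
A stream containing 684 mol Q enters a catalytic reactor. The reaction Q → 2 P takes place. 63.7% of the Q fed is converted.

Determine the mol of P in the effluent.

Q reacted = 0.637 × 684 = 435.7 mol; ν_Q = −1, so ξ = 435.7/1 = 435.7 mol.
Outlet amounts (n = n₀ + ν ξ):
  Q: 684 − 1(435.7) = 248.3
  P: 0 + 2(435.7) = 871.4

871 mol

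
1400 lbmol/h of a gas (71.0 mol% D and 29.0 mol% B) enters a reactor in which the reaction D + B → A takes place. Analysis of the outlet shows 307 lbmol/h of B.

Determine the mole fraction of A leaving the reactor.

For B: n = n₀ − 1ξ → 307 = 406 − 1ξ, giving ξ = 99 lbmol/h.
Outlet amounts (n = n₀ + ν ξ):
  D: 994 − 1(99) = 895
  B: 406 − 1(99) = 307
  A: 0 + 1(99) = 99
Total out = 1301 lbmol/h; y_A = 99 / 1301 = 0.0761.

0.0761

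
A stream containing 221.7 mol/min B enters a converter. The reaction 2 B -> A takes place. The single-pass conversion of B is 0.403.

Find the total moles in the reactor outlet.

B reacted = 0.403 × 221.7 = 89.35 mol/min; ν_B = −2, so ξ = 89.35/2 = 44.67 mol/min.
Outlet amounts (n = n₀ + ν ξ):
  B: 221.7 − 2(44.67) = 132.4
  A: 0 + 1(44.67) = 44.67
Total out = 132.4 + 44.67 = 177 mol/min.

177 mol/min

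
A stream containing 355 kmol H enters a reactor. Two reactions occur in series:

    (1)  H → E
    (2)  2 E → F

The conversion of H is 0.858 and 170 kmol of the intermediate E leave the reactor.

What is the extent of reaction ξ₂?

Conversion of H: H consumed = 1ξ₁ = 0.858 × 355 → ξ₁ = 304.6 kmol.
E balance: n_E = 0 + 1ξ₁ − 2ξ₂ = 170 → ξ₂ = (1·304.6 − 170)/2 = 67.29 kmol.
Outlet amounts (n = n₀ + Σ ν·ξ):
  H: 355 − 1(304.6) = 50.41
  E: 0 + 1(304.6) − 2(67.29) = 170
  F: 0 + 1(67.29) = 67.29

ξ₂ = 67.3 kmol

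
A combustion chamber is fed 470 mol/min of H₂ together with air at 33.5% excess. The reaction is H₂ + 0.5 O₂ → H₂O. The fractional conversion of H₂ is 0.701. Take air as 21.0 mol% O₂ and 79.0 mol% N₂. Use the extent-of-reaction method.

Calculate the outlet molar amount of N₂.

1180 mol/min

Stoichiometric O₂ = 0.5 × 470 = 235 mol/min; O₂ fed = 235 × 1.335 = 313.7 mol/min.
N₂ fed = 313.7 × 79/21 = 1180 mol/min.
Fuel reacted = 0.701 × 470 → ξ = 329.5 mol/min.
Outlet (n = n₀ + ν ξ):
  H₂: 470 − 1(329.5) = 140.5
  O₂: 313.7 − 0.5(329.5) = 149
  N₂: 1180 (inert)
  H₂O: 0 + 1(329.5) = 329.5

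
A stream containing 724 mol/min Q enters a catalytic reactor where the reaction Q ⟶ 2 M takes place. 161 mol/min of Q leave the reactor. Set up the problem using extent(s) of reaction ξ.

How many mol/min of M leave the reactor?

For Q: n = n₀ − 1ξ → 161 = 724 − 1ξ, giving ξ = 563 mol/min.
Outlet amounts (n = n₀ + ν ξ):
  Q: 724 − 1(563) = 161
  M: 0 + 2(563) = 1126

1130 mol/min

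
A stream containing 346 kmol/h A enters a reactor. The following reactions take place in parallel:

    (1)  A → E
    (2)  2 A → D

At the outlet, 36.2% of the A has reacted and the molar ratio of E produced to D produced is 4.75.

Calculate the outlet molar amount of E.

Conversion of A: A consumed = 0.362 × 346 = 125.3 kmol/h = 1ξ₁ + 2ξ₂.
Selectivity: 1ξ₁ / (1ξ₂) = 4.75 → ξ₁ = 4.75 ξ₂.
Substitute: (1·4.75 + 2) ξ₂ = 125.3 → ξ₂ = 18.56 kmol/h, ξ₁ = 88.14 kmol/h.
Outlet amounts (n = n₀ + Σ ν·ξ):
  A: 346 − 1(88.14) − 2(18.56) = 220.7
  E: 0 + 1(88.14) = 88.14
  D: 0 + 1(18.56) = 18.56

88.1 kmol/h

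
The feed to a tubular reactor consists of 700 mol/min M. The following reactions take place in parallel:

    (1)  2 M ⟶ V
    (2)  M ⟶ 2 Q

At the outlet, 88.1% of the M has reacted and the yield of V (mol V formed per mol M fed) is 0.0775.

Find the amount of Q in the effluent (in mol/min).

Yield of V: 1ξ₁ / 700 = 0.0775 → ξ₁ = 54.25 mol/min.
Conversion of M: 2ξ₁ + 1ξ₂ = 0.881 × 700 = 616.7 → ξ₂ = 508.2 mol/min.
Outlet amounts (n = n₀ + Σ ν·ξ):
  M: 700 − 2(54.25) − 1(508.2) = 83.3
  V: 0 + 1(54.25) = 54.25
  Q: 0 + 2(508.2) = 1016

1020 mol/min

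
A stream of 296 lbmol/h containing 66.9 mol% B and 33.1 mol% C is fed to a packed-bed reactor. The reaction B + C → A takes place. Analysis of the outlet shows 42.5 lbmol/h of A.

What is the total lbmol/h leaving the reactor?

254 lbmol/h

For A: n = n₀ + 1ξ → 42.5 = 0 + 1ξ, giving ξ = 42.5 lbmol/h.
Outlet amounts (n = n₀ + ν ξ):
  B: 198 − 1(42.5) = 155.5
  C: 97.98 − 1(42.5) = 55.48
  A: 0 + 1(42.5) = 42.5
Total out = 155.5 + 55.48 + 42.5 = 253.5 lbmol/h.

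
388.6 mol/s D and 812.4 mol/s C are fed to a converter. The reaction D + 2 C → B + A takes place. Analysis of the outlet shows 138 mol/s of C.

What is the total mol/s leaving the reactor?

864 mol/s

For C: n = n₀ − 2ξ → 138 = 812.4 − 2ξ, giving ξ = 337.2 mol/s.
Outlet amounts (n = n₀ + ν ξ):
  D: 388.6 − 1(337.2) = 51.4
  C: 812.4 − 2(337.2) = 138
  B: 0 + 1(337.2) = 337.2
  A: 0 + 1(337.2) = 337.2
Total out = 51.4 + 138 + 337.2 + 337.2 = 863.8 mol/s.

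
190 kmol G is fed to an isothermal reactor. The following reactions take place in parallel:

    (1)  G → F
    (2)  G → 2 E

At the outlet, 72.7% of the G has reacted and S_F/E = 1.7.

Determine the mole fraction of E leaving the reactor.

0.284

Conversion of G: G consumed = 0.727 × 190 = 138.1 kmol = 1ξ₁ + 1ξ₂.
Selectivity: 1ξ₁ / (2ξ₂) = 1.7 → ξ₁ = 3.4 ξ₂.
Substitute: (1·3.4 + 1) ξ₂ = 138.1 → ξ₂ = 31.39 kmol, ξ₁ = 106.7 kmol.
Outlet amounts (n = n₀ + Σ ν·ξ):
  G: 190 − 1(106.7) − 1(31.39) = 51.87
  F: 0 + 1(106.7) = 106.7
  E: 0 + 2(31.39) = 62.79
Total out = 221.4 kmol; y_E = 62.79 / 221.4 = 0.2836.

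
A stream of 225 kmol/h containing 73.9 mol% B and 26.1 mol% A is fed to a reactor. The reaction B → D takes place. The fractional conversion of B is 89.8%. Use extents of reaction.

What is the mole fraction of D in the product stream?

0.664

B reacted = 0.898 × 166.3 = 149.3 kmol/h; ν_B = −1, so ξ = 149.3/1 = 149.3 kmol/h.
Outlet amounts (n = n₀ + ν ξ):
  B: 166.3 − 1(149.3) = 16.96
  D: 0 + 1(149.3) = 149.3
  A: 58.73 (inert)
Total out = 225 kmol/h; y_D = 149.3 / 225 = 0.6636.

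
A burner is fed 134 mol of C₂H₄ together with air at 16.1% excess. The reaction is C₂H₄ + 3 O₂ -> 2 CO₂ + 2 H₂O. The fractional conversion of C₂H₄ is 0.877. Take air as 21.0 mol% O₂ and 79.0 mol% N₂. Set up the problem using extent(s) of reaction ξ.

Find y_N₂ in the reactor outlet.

Stoichiometric O₂ = 3 × 134 = 402 mol; O₂ fed = 402 × 1.161 = 466.7 mol.
N₂ fed = 466.7 × 79/21 = 1756 mol.
Fuel reacted = 0.877 × 134 → ξ = 117.5 mol.
Outlet (n = n₀ + ν ξ):
  C₂H₄: 134 − 1(117.5) = 16.48
  O₂: 466.7 − 3(117.5) = 114.2
  N₂: 1756 (inert)
  CO₂: 0 + 2(117.5) = 235
  H₂O: 0 + 2(117.5) = 235
Total out = 2356 mol; y_N₂ = 1756 / 2356 = 0.7451.

0.745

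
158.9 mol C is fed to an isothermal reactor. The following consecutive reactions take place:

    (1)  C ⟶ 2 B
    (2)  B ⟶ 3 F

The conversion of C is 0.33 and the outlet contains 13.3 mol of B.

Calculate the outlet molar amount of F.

275 mol

Conversion of C: C consumed = 1ξ₁ = 0.33 × 158.9 → ξ₁ = 52.44 mol.
B balance: n_B = 0 + 2ξ₁ − 1ξ₂ = 13.3 → ξ₂ = (2·52.44 − 13.3)/1 = 91.57 mol.
Outlet amounts (n = n₀ + Σ ν·ξ):
  C: 158.9 − 1(52.44) = 106.5
  B: 0 + 2(52.44) − 1(91.57) = 13.3
  F: 0 + 3(91.57) = 274.7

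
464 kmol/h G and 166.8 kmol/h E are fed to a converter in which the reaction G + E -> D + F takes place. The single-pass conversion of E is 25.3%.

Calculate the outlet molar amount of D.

42.2 kmol/h

E reacted = 0.253 × 166.8 = 42.2 kmol/h; ν_E = −1, so ξ = 42.2/1 = 42.2 kmol/h.
Outlet amounts (n = n₀ + ν ξ):
  G: 464 − 1(42.2) = 421.8
  E: 166.8 − 1(42.2) = 124.6
  D: 0 + 1(42.2) = 42.2
  F: 0 + 1(42.2) = 42.2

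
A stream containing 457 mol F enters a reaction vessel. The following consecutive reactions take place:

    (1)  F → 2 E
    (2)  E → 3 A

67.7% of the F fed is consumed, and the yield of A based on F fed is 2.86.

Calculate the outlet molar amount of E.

183 mol

Conversion of F: F consumed = 1ξ₁ = 0.677 × 457 → ξ₁ = 309.4 mol.
Yield of A: 3ξ₂ / 457 = 2.86 → ξ₂ = 435.7 mol.
Outlet amounts (n = n₀ + Σ ν·ξ):
  F: 457 − 1(309.4) = 147.6
  E: 0 + 2(309.4) − 1(435.7) = 183.1
  A: 0 + 3(435.7) = 1307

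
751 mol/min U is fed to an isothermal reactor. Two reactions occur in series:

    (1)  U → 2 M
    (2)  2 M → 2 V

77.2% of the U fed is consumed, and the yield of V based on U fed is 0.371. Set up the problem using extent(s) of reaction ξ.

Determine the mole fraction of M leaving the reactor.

0.662

Conversion of U: U consumed = 1ξ₁ = 0.772 × 751 → ξ₁ = 579.8 mol/min.
Yield of V: 2ξ₂ / 751 = 0.371 → ξ₂ = 139.3 mol/min.
Outlet amounts (n = n₀ + Σ ν·ξ):
  U: 751 − 1(579.8) = 171.2
  M: 0 + 2(579.8) − 2(139.3) = 880.9
  V: 0 + 2(139.3) = 278.6
Total out = 1331 mol/min; y_M = 880.9 / 1331 = 0.662.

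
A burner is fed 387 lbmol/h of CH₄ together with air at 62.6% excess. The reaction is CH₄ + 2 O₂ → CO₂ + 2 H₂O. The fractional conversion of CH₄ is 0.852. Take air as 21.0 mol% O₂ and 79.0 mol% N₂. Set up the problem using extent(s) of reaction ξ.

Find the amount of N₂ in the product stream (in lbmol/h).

Stoichiometric O₂ = 2 × 387 = 774 lbmol/h; O₂ fed = 774 × 1.626 = 1259 lbmol/h.
N₂ fed = 1259 × 79/21 = 4734 lbmol/h.
Fuel reacted = 0.852 × 387 → ξ = 329.7 lbmol/h.
Outlet (n = n₀ + ν ξ):
  CH₄: 387 − 1(329.7) = 57.28
  O₂: 1259 − 2(329.7) = 599.1
  N₂: 4734 (inert)
  CO₂: 0 + 1(329.7) = 329.7
  H₂O: 0 + 2(329.7) = 659.4

4730 lbmol/h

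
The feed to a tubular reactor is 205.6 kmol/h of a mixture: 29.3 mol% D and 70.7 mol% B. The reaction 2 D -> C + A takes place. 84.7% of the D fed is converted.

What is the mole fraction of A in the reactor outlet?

0.124

D reacted = 0.847 × 60.24 = 51.02 kmol/h; ν_D = −2, so ξ = 51.02/2 = 25.51 kmol/h.
Outlet amounts (n = n₀ + ν ξ):
  D: 60.24 − 2(25.51) = 9.217
  C: 0 + 1(25.51) = 25.51
  A: 0 + 1(25.51) = 25.51
  B: 145.4 (inert)
Total out = 205.6 kmol/h; y_A = 25.51 / 205.6 = 0.1241.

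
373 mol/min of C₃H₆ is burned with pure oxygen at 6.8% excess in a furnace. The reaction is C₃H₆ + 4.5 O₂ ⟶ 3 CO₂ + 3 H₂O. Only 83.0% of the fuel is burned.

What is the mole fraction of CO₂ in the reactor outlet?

Stoichiometric O₂ = 4.5 × 373 = 1678 mol/min; O₂ fed = 1678 × 1.068 = 1793 mol/min.
Fuel reacted = 0.83 × 373 → ξ = 309.6 mol/min.
Outlet (n = n₀ + ν ξ):
  C₃H₆: 373 − 1(309.6) = 63.41
  O₂: 1793 − 4.5(309.6) = 399.5
  CO₂: 0 + 3(309.6) = 928.8
  H₂O: 0 + 3(309.6) = 928.8
Total out = 2320 mol/min; y_CO₂ = 928.8 / 2320 = 0.4003.

0.4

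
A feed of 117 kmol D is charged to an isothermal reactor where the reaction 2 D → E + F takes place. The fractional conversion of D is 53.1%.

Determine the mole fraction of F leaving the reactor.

0.266

D reacted = 0.531 × 117 = 62.13 kmol; ν_D = −2, so ξ = 62.13/2 = 31.06 kmol.
Outlet amounts (n = n₀ + ν ξ):
  D: 117 − 2(31.06) = 54.87
  E: 0 + 1(31.06) = 31.06
  F: 0 + 1(31.06) = 31.06
Total out = 117 kmol; y_F = 31.06 / 117 = 0.2655.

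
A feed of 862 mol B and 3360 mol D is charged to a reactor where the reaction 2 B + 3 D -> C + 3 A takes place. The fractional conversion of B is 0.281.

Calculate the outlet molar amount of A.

B reacted = 0.281 × 862 = 242.2 mol; ν_B = −2, so ξ = 242.2/2 = 121.1 mol.
Outlet amounts (n = n₀ + ν ξ):
  B: 862 − 2(121.1) = 619.8
  D: 3360 − 3(121.1) = 2997
  C: 0 + 1(121.1) = 121.1
  A: 0 + 3(121.1) = 363.3

363 mol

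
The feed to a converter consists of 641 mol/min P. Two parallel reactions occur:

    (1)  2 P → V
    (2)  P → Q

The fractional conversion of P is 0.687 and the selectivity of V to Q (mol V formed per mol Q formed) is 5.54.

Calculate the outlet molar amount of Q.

Conversion of P: P consumed = 0.687 × 641 = 440.4 mol/min = 2ξ₁ + 1ξ₂.
Selectivity: 1ξ₁ / (1ξ₂) = 5.54 → ξ₁ = 5.54 ξ₂.
Substitute: (2·5.54 + 1) ξ₂ = 440.4 → ξ₂ = 36.45 mol/min, ξ₁ = 202 mol/min.
Outlet amounts (n = n₀ + Σ ν·ξ):
  P: 641 − 2(202) − 1(36.45) = 200.6
  V: 0 + 1(202) = 202
  Q: 0 + 1(36.45) = 36.45

36.5 mol/min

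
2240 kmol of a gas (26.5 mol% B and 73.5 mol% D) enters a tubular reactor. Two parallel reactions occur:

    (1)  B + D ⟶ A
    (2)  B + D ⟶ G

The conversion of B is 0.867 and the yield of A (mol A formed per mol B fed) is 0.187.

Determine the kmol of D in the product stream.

Yield of A: 1ξ₁ / 593.6 = 0.187 → ξ₁ = 111 kmol.
Conversion of B: 1ξ₁ + 1ξ₂ = 0.867 × 593.6 = 514.7 → ξ₂ = 403.6 kmol.
Outlet amounts (n = n₀ + Σ ν·ξ):
  B: 593.6 − 1(111) − 1(403.6) = 78.95
  D: 1646 − 1(111) − 1(403.6) = 1132
  A: 0 + 1(111) = 111
  G: 0 + 1(403.6) = 403.6

1130 kmol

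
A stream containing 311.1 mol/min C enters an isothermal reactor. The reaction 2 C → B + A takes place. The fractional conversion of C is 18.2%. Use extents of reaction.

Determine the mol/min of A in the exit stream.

28.3 mol/min

C reacted = 0.182 × 311.1 = 56.62 mol/min; ν_C = −2, so ξ = 56.62/2 = 28.31 mol/min.
Outlet amounts (n = n₀ + ν ξ):
  C: 311.1 − 2(28.31) = 254.5
  B: 0 + 1(28.31) = 28.31
  A: 0 + 1(28.31) = 28.31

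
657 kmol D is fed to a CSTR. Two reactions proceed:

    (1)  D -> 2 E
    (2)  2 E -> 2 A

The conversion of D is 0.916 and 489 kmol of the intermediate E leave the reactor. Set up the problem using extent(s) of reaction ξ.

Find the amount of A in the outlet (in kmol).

Conversion of D: D consumed = 1ξ₁ = 0.916 × 657 → ξ₁ = 601.8 kmol.
E balance: n_E = 0 + 2ξ₁ − 2ξ₂ = 489 → ξ₂ = (2·601.8 − 489)/2 = 357.3 kmol.
Outlet amounts (n = n₀ + Σ ν·ξ):
  D: 657 − 1(601.8) = 55.19
  E: 0 + 2(601.8) − 2(357.3) = 489
  A: 0 + 2(357.3) = 714.6

715 kmol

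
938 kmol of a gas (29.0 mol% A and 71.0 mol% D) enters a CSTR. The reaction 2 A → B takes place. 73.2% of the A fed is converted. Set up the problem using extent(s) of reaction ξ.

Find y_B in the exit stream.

A reacted = 0.732 × 272 = 199.1 kmol; ν_A = −2, so ξ = 199.1/2 = 99.56 kmol.
Outlet amounts (n = n₀ + ν ξ):
  A: 272 − 2(99.56) = 72.9
  B: 0 + 1(99.56) = 99.56
  D: 666 (inert)
Total out = 838.4 kmol; y_B = 99.56 / 838.4 = 0.1187.

0.119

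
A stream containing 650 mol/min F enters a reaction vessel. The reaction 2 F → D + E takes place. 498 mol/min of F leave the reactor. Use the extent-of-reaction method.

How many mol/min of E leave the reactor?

76 mol/min

For F: n = n₀ − 2ξ → 498 = 650 − 2ξ, giving ξ = 76 mol/min.
Outlet amounts (n = n₀ + ν ξ):
  F: 650 − 2(76) = 498
  D: 0 + 1(76) = 76
  E: 0 + 1(76) = 76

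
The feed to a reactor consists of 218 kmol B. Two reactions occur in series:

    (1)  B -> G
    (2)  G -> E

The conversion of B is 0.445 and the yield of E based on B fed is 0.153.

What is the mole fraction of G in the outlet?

Conversion of B: B consumed = 1ξ₁ = 0.445 × 218 → ξ₁ = 97.01 kmol.
Yield of E: 1ξ₂ / 218 = 0.153 → ξ₂ = 33.35 kmol.
Outlet amounts (n = n₀ + Σ ν·ξ):
  B: 218 − 1(97.01) = 121
  G: 0 + 1(97.01) − 1(33.35) = 63.66
  E: 0 + 1(33.35) = 33.35
Total out = 218 kmol; y_G = 63.66 / 218 = 0.292.

0.292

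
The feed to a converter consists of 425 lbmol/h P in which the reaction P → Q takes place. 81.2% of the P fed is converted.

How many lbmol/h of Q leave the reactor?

P reacted = 0.812 × 425 = 345.1 lbmol/h; ν_P = −1, so ξ = 345.1/1 = 345.1 lbmol/h.
Outlet amounts (n = n₀ + ν ξ):
  P: 425 − 1(345.1) = 79.9
  Q: 0 + 1(345.1) = 345.1

345 lbmol/h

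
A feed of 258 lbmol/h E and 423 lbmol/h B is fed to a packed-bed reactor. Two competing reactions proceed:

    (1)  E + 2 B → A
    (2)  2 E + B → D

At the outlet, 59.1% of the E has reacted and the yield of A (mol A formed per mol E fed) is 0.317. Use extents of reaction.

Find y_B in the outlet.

0.502

Yield of A: 1ξ₁ / 258 = 0.317 → ξ₁ = 81.79 lbmol/h.
Conversion of E: 1ξ₁ + 2ξ₂ = 0.591 × 258 = 152.5 → ξ₂ = 35.35 lbmol/h.
Outlet amounts (n = n₀ + Σ ν·ξ):
  E: 258 − 1(81.79) − 2(35.35) = 105.5
  B: 423 − 2(81.79) − 1(35.35) = 224.1
  A: 0 + 1(81.79) = 81.79
  D: 0 + 1(35.35) = 35.35
Total out = 446.7 lbmol/h; y_B = 224.1 / 446.7 = 0.5016.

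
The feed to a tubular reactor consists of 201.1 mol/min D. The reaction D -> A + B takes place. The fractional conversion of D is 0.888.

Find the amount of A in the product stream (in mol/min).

D reacted = 0.888 × 201.1 = 178.6 mol/min; ν_D = −1, so ξ = 178.6/1 = 178.6 mol/min.
Outlet amounts (n = n₀ + ν ξ):
  D: 201.1 − 1(178.6) = 22.52
  A: 0 + 1(178.6) = 178.6
  B: 0 + 1(178.6) = 178.6

179 mol/min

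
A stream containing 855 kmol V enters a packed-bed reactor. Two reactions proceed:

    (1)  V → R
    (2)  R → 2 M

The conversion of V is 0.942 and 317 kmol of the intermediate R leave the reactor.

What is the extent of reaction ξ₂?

Conversion of V: V consumed = 1ξ₁ = 0.942 × 855 → ξ₁ = 805.4 kmol.
R balance: n_R = 0 + 1ξ₁ − 1ξ₂ = 317 → ξ₂ = (1·805.4 − 317)/1 = 488.4 kmol.
Outlet amounts (n = n₀ + Σ ν·ξ):
  V: 855 − 1(805.4) = 49.59
  R: 0 + 1(805.4) − 1(488.4) = 317
  M: 0 + 2(488.4) = 976.8

ξ₂ = 488 kmol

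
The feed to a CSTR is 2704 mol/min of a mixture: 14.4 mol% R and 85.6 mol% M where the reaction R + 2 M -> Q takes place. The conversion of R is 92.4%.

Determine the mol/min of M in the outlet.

1600 mol/min

R reacted = 0.924 × 389.4 = 359.8 mol/min; ν_R = −1, so ξ = 359.8/1 = 359.8 mol/min.
Outlet amounts (n = n₀ + ν ξ):
  R: 389.4 − 1(359.8) = 29.59
  M: 2315 − 2(359.8) = 1595
  Q: 0 + 1(359.8) = 359.8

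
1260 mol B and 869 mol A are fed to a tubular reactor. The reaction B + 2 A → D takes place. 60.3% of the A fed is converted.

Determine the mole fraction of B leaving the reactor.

0.622

A reacted = 0.603 × 869 = 524 mol; ν_A = −2, so ξ = 524/2 = 262 mol.
Outlet amounts (n = n₀ + ν ξ):
  B: 1260 − 1(262) = 998
  A: 869 − 2(262) = 345
  D: 0 + 1(262) = 262
Total out = 1605 mol; y_B = 998 / 1605 = 0.6218.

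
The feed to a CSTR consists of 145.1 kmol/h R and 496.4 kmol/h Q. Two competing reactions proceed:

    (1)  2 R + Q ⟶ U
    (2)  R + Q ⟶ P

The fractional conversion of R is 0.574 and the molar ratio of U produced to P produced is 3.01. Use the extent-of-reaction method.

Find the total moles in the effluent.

558 kmol/h

Conversion of R: R consumed = 0.574 × 145.1 = 83.29 kmol/h = 2ξ₁ + 1ξ₂.
Selectivity: 1ξ₁ / (1ξ₂) = 3.01 → ξ₁ = 3.01 ξ₂.
Substitute: (2·3.01 + 1) ξ₂ = 83.29 → ξ₂ = 11.86 kmol/h, ξ₁ = 35.71 kmol/h.
Outlet amounts (n = n₀ + Σ ν·ξ):
  R: 145.1 − 2(35.71) − 1(11.86) = 61.81
  Q: 496.4 − 1(35.71) − 1(11.86) = 448.8
  U: 0 + 1(35.71) = 35.71
  P: 0 + 1(11.86) = 11.86
Total out = 61.81 + 448.8 + 35.71 + 11.86 = 558.2 kmol/h.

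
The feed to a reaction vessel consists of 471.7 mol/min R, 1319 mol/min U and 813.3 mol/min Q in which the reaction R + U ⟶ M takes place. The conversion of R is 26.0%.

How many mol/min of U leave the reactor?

1200 mol/min

R reacted = 0.26 × 471.7 = 122.6 mol/min; ν_R = −1, so ξ = 122.6/1 = 122.6 mol/min.
Outlet amounts (n = n₀ + ν ξ):
  R: 471.7 − 1(122.6) = 349.1
  U: 1319 − 1(122.6) = 1196
  M: 0 + 1(122.6) = 122.6
  Q: 813.3 (inert)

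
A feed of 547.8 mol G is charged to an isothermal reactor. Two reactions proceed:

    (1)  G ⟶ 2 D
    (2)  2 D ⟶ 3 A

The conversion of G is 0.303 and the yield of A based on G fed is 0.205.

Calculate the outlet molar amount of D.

257 mol

Conversion of G: G consumed = 1ξ₁ = 0.303 × 547.8 → ξ₁ = 166 mol.
Yield of A: 3ξ₂ / 547.8 = 0.205 → ξ₂ = 37.43 mol.
Outlet amounts (n = n₀ + Σ ν·ξ):
  G: 547.8 − 1(166) = 381.8
  D: 0 + 2(166) − 2(37.43) = 257.1
  A: 0 + 3(37.43) = 112.3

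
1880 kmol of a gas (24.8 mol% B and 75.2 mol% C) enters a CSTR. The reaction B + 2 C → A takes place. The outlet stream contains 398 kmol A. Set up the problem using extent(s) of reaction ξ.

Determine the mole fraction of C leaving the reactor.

For A: n = n₀ + 1ξ → 398 = 0 + 1ξ, giving ξ = 398 kmol.
Outlet amounts (n = n₀ + ν ξ):
  B: 466.2 − 1(398) = 68.24
  C: 1414 − 2(398) = 617.8
  A: 0 + 1(398) = 398
Total out = 1084 kmol; y_C = 617.8 / 1084 = 0.5699.

0.57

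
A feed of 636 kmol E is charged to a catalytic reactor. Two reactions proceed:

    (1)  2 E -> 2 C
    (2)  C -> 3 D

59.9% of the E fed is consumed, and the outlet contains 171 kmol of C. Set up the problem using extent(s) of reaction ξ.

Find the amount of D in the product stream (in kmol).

630 kmol

Conversion of E: E consumed = 2ξ₁ = 0.599 × 636 → ξ₁ = 190.5 kmol.
C balance: n_C = 0 + 2ξ₁ − 1ξ₂ = 171 → ξ₂ = (2·190.5 − 171)/1 = 210 kmol.
Outlet amounts (n = n₀ + Σ ν·ξ):
  E: 636 − 2(190.5) = 255
  C: 0 + 2(190.5) − 1(210) = 171
  D: 0 + 3(210) = 629.9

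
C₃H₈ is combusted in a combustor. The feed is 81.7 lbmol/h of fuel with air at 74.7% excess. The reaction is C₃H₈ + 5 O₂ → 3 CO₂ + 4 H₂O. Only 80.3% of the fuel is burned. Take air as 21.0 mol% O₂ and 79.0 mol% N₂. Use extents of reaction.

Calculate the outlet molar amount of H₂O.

Stoichiometric O₂ = 5 × 81.7 = 408.5 lbmol/h; O₂ fed = 408.5 × 1.747 = 713.6 lbmol/h.
N₂ fed = 713.6 × 79/21 = 2685 lbmol/h.
Fuel reacted = 0.803 × 81.7 → ξ = 65.61 lbmol/h.
Outlet (n = n₀ + ν ξ):
  C₃H₈: 81.7 − 1(65.61) = 16.09
  O₂: 713.6 − 5(65.61) = 385.6
  N₂: 2685 (inert)
  CO₂: 0 + 3(65.61) = 196.8
  H₂O: 0 + 4(65.61) = 262.4

262 lbmol/h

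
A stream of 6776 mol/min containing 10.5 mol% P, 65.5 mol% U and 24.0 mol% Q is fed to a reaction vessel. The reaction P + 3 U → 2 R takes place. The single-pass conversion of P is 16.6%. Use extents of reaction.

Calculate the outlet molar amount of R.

236 mol/min

P reacted = 0.166 × 711.5 = 118.1 mol/min; ν_P = −1, so ξ = 118.1/1 = 118.1 mol/min.
Outlet amounts (n = n₀ + ν ξ):
  P: 711.5 − 1(118.1) = 593.4
  U: 4438 − 3(118.1) = 4084
  R: 0 + 2(118.1) = 236.2
  Q: 1626 (inert)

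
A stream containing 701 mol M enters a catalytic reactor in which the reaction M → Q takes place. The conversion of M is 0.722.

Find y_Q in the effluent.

0.722

M reacted = 0.722 × 701 = 506.1 mol; ν_M = −1, so ξ = 506.1/1 = 506.1 mol.
Outlet amounts (n = n₀ + ν ξ):
  M: 701 − 1(506.1) = 194.9
  Q: 0 + 1(506.1) = 506.1
Total out = 701 mol; y_Q = 506.1 / 701 = 0.722.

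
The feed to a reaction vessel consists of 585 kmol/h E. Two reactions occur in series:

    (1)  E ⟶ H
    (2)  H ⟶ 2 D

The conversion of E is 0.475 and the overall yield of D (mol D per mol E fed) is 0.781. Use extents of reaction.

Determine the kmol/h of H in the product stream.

49.4 kmol/h

Conversion of E: E consumed = 1ξ₁ = 0.475 × 585 → ξ₁ = 277.9 kmol/h.
Yield of D: 2ξ₂ / 585 = 0.781 → ξ₂ = 228.4 kmol/h.
Outlet amounts (n = n₀ + Σ ν·ξ):
  E: 585 − 1(277.9) = 307.1
  H: 0 + 1(277.9) − 1(228.4) = 49.43
  D: 0 + 2(228.4) = 456.9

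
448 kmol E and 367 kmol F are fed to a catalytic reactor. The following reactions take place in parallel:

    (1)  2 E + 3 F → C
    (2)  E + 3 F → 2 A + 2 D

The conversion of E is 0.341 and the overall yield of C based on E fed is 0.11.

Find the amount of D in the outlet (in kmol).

Yield of C: 1ξ₁ / 448 = 0.11 → ξ₁ = 49.28 kmol.
Conversion of E: 2ξ₁ + 1ξ₂ = 0.341 × 448 = 152.8 → ξ₂ = 54.21 kmol.
Outlet amounts (n = n₀ + Σ ν·ξ):
  E: 448 − 2(49.28) − 1(54.21) = 295.2
  F: 367 − 3(49.28) − 3(54.21) = 56.54
  C: 0 + 1(49.28) = 49.28
  A: 0 + 2(54.21) = 108.4
  D: 0 + 2(54.21) = 108.4

108 kmol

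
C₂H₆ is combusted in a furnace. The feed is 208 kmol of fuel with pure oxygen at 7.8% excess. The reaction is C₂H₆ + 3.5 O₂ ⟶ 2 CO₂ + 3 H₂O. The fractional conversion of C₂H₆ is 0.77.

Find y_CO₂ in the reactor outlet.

0.299

Stoichiometric O₂ = 3.5 × 208 = 728 kmol; O₂ fed = 728 × 1.078 = 784.8 kmol.
Fuel reacted = 0.77 × 208 → ξ = 160.2 kmol.
Outlet (n = n₀ + ν ξ):
  C₂H₆: 208 − 1(160.2) = 47.84
  O₂: 784.8 − 3.5(160.2) = 224.2
  CO₂: 0 + 2(160.2) = 320.3
  H₂O: 0 + 3(160.2) = 480.5
Total out = 1073 kmol; y_CO₂ = 320.3 / 1073 = 0.2986.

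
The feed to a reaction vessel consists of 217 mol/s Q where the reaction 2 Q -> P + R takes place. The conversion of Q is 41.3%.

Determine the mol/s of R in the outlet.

44.8 mol/s

Q reacted = 0.413 × 217 = 89.62 mol/s; ν_Q = −2, so ξ = 89.62/2 = 44.81 mol/s.
Outlet amounts (n = n₀ + ν ξ):
  Q: 217 − 2(44.81) = 127.4
  P: 0 + 1(44.81) = 44.81
  R: 0 + 1(44.81) = 44.81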